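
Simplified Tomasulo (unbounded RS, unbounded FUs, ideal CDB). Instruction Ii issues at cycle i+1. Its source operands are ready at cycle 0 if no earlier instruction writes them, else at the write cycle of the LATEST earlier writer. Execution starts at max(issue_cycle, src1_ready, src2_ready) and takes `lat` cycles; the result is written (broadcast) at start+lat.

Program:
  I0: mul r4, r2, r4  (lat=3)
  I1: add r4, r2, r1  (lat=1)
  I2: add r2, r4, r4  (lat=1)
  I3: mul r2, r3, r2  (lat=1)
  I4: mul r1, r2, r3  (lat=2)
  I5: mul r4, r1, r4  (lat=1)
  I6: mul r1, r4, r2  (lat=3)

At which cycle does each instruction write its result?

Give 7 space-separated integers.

I0 mul r4: issue@1 deps=(None,None) exec_start@1 write@4
I1 add r4: issue@2 deps=(None,None) exec_start@2 write@3
I2 add r2: issue@3 deps=(1,1) exec_start@3 write@4
I3 mul r2: issue@4 deps=(None,2) exec_start@4 write@5
I4 mul r1: issue@5 deps=(3,None) exec_start@5 write@7
I5 mul r4: issue@6 deps=(4,1) exec_start@7 write@8
I6 mul r1: issue@7 deps=(5,3) exec_start@8 write@11

Answer: 4 3 4 5 7 8 11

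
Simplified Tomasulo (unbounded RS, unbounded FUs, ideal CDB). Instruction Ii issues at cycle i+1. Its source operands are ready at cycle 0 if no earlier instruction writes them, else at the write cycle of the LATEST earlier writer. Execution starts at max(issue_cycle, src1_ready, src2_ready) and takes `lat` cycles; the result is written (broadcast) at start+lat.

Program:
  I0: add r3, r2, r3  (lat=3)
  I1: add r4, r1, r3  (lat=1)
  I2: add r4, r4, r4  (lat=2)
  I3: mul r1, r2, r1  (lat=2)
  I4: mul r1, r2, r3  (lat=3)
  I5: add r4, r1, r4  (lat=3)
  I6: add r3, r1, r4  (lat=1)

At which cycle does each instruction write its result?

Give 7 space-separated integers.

Answer: 4 5 7 6 8 11 12

Derivation:
I0 add r3: issue@1 deps=(None,None) exec_start@1 write@4
I1 add r4: issue@2 deps=(None,0) exec_start@4 write@5
I2 add r4: issue@3 deps=(1,1) exec_start@5 write@7
I3 mul r1: issue@4 deps=(None,None) exec_start@4 write@6
I4 mul r1: issue@5 deps=(None,0) exec_start@5 write@8
I5 add r4: issue@6 deps=(4,2) exec_start@8 write@11
I6 add r3: issue@7 deps=(4,5) exec_start@11 write@12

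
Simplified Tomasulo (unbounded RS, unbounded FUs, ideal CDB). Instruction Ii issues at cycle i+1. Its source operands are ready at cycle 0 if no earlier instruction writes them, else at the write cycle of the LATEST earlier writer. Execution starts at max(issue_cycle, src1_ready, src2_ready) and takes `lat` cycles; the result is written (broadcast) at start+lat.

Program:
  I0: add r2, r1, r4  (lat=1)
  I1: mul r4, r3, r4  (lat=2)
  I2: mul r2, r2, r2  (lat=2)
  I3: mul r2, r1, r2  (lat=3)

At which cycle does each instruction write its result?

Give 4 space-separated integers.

I0 add r2: issue@1 deps=(None,None) exec_start@1 write@2
I1 mul r4: issue@2 deps=(None,None) exec_start@2 write@4
I2 mul r2: issue@3 deps=(0,0) exec_start@3 write@5
I3 mul r2: issue@4 deps=(None,2) exec_start@5 write@8

Answer: 2 4 5 8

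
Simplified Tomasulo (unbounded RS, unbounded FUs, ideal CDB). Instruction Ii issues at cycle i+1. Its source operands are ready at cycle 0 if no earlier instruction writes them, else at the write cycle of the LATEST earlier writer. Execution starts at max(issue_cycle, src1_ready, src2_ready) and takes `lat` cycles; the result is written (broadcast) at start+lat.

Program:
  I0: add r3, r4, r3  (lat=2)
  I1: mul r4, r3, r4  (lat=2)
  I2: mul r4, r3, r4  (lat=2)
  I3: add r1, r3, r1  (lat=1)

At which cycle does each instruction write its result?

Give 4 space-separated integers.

I0 add r3: issue@1 deps=(None,None) exec_start@1 write@3
I1 mul r4: issue@2 deps=(0,None) exec_start@3 write@5
I2 mul r4: issue@3 deps=(0,1) exec_start@5 write@7
I3 add r1: issue@4 deps=(0,None) exec_start@4 write@5

Answer: 3 5 7 5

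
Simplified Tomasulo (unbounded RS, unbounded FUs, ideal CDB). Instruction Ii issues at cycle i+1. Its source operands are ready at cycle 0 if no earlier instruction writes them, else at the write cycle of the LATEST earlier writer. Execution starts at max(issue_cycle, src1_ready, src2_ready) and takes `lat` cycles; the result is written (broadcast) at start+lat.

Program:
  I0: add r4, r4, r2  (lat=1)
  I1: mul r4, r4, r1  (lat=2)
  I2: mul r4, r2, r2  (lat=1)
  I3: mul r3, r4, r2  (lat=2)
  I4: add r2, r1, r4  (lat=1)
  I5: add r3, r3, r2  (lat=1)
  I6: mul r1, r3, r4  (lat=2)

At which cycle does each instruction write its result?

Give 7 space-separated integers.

Answer: 2 4 4 6 6 7 9

Derivation:
I0 add r4: issue@1 deps=(None,None) exec_start@1 write@2
I1 mul r4: issue@2 deps=(0,None) exec_start@2 write@4
I2 mul r4: issue@3 deps=(None,None) exec_start@3 write@4
I3 mul r3: issue@4 deps=(2,None) exec_start@4 write@6
I4 add r2: issue@5 deps=(None,2) exec_start@5 write@6
I5 add r3: issue@6 deps=(3,4) exec_start@6 write@7
I6 mul r1: issue@7 deps=(5,2) exec_start@7 write@9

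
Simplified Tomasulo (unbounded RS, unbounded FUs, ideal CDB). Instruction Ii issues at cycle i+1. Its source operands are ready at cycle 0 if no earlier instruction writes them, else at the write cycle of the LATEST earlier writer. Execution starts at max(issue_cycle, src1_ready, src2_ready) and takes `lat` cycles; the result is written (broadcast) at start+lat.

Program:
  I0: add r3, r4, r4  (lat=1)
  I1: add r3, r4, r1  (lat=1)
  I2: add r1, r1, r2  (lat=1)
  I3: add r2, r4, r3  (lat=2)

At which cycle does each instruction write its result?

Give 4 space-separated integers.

Answer: 2 3 4 6

Derivation:
I0 add r3: issue@1 deps=(None,None) exec_start@1 write@2
I1 add r3: issue@2 deps=(None,None) exec_start@2 write@3
I2 add r1: issue@3 deps=(None,None) exec_start@3 write@4
I3 add r2: issue@4 deps=(None,1) exec_start@4 write@6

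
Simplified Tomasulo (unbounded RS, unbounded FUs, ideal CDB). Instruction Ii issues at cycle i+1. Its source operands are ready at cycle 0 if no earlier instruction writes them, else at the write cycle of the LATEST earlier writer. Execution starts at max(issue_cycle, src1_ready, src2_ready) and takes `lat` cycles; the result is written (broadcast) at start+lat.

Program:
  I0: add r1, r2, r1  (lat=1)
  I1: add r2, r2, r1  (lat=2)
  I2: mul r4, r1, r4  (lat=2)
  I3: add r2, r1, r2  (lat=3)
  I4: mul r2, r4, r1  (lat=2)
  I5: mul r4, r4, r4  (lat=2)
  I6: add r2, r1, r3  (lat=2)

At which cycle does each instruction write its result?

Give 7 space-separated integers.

I0 add r1: issue@1 deps=(None,None) exec_start@1 write@2
I1 add r2: issue@2 deps=(None,0) exec_start@2 write@4
I2 mul r4: issue@3 deps=(0,None) exec_start@3 write@5
I3 add r2: issue@4 deps=(0,1) exec_start@4 write@7
I4 mul r2: issue@5 deps=(2,0) exec_start@5 write@7
I5 mul r4: issue@6 deps=(2,2) exec_start@6 write@8
I6 add r2: issue@7 deps=(0,None) exec_start@7 write@9

Answer: 2 4 5 7 7 8 9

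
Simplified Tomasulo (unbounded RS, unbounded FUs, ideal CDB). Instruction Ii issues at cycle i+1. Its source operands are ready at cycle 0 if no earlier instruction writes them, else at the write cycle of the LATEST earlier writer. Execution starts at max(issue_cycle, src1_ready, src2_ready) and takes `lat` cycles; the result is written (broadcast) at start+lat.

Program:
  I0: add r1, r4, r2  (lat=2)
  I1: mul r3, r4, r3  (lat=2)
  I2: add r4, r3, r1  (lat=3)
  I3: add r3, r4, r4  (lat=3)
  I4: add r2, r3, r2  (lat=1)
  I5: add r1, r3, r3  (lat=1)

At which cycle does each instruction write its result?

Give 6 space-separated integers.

Answer: 3 4 7 10 11 11

Derivation:
I0 add r1: issue@1 deps=(None,None) exec_start@1 write@3
I1 mul r3: issue@2 deps=(None,None) exec_start@2 write@4
I2 add r4: issue@3 deps=(1,0) exec_start@4 write@7
I3 add r3: issue@4 deps=(2,2) exec_start@7 write@10
I4 add r2: issue@5 deps=(3,None) exec_start@10 write@11
I5 add r1: issue@6 deps=(3,3) exec_start@10 write@11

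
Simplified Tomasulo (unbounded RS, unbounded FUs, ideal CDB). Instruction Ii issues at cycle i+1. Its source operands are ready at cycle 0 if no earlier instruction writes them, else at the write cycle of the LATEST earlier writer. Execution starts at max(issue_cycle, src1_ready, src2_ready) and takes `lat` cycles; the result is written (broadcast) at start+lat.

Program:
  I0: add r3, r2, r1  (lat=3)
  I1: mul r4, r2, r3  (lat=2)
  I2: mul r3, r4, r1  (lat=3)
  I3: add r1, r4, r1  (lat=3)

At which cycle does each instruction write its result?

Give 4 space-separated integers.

Answer: 4 6 9 9

Derivation:
I0 add r3: issue@1 deps=(None,None) exec_start@1 write@4
I1 mul r4: issue@2 deps=(None,0) exec_start@4 write@6
I2 mul r3: issue@3 deps=(1,None) exec_start@6 write@9
I3 add r1: issue@4 deps=(1,None) exec_start@6 write@9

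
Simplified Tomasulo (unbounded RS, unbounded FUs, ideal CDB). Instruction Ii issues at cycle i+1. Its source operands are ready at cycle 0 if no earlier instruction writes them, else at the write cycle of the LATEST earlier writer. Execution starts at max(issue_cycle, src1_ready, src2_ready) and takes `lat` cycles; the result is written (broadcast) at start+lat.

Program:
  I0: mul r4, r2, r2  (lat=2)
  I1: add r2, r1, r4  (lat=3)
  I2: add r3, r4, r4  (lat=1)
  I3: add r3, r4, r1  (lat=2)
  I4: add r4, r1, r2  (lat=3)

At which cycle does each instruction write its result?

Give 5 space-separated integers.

Answer: 3 6 4 6 9

Derivation:
I0 mul r4: issue@1 deps=(None,None) exec_start@1 write@3
I1 add r2: issue@2 deps=(None,0) exec_start@3 write@6
I2 add r3: issue@3 deps=(0,0) exec_start@3 write@4
I3 add r3: issue@4 deps=(0,None) exec_start@4 write@6
I4 add r4: issue@5 deps=(None,1) exec_start@6 write@9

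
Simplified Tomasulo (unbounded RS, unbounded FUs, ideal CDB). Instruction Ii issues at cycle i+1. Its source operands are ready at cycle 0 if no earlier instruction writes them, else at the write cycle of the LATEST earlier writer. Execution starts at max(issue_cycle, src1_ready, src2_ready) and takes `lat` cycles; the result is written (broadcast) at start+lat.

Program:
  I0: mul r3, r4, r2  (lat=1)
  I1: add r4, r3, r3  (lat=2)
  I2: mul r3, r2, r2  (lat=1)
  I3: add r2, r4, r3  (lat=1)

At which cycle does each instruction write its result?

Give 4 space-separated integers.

Answer: 2 4 4 5

Derivation:
I0 mul r3: issue@1 deps=(None,None) exec_start@1 write@2
I1 add r4: issue@2 deps=(0,0) exec_start@2 write@4
I2 mul r3: issue@3 deps=(None,None) exec_start@3 write@4
I3 add r2: issue@4 deps=(1,2) exec_start@4 write@5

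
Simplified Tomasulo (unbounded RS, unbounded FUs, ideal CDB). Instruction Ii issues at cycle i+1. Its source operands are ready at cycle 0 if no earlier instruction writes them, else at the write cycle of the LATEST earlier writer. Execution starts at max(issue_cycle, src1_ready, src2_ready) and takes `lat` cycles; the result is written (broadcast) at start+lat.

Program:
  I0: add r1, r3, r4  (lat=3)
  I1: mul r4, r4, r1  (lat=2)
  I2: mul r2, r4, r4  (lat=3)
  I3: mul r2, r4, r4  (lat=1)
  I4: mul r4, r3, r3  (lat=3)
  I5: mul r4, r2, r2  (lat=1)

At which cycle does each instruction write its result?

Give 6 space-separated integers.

I0 add r1: issue@1 deps=(None,None) exec_start@1 write@4
I1 mul r4: issue@2 deps=(None,0) exec_start@4 write@6
I2 mul r2: issue@3 deps=(1,1) exec_start@6 write@9
I3 mul r2: issue@4 deps=(1,1) exec_start@6 write@7
I4 mul r4: issue@5 deps=(None,None) exec_start@5 write@8
I5 mul r4: issue@6 deps=(3,3) exec_start@7 write@8

Answer: 4 6 9 7 8 8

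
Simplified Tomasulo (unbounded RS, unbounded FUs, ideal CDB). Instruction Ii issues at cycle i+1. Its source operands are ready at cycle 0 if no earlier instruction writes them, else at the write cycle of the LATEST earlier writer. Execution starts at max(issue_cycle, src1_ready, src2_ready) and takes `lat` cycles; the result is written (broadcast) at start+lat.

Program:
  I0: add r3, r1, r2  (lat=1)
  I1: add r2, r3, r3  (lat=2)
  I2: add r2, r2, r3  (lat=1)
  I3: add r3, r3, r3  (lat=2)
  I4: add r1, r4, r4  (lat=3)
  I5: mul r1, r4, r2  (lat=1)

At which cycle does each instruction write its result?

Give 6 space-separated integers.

Answer: 2 4 5 6 8 7

Derivation:
I0 add r3: issue@1 deps=(None,None) exec_start@1 write@2
I1 add r2: issue@2 deps=(0,0) exec_start@2 write@4
I2 add r2: issue@3 deps=(1,0) exec_start@4 write@5
I3 add r3: issue@4 deps=(0,0) exec_start@4 write@6
I4 add r1: issue@5 deps=(None,None) exec_start@5 write@8
I5 mul r1: issue@6 deps=(None,2) exec_start@6 write@7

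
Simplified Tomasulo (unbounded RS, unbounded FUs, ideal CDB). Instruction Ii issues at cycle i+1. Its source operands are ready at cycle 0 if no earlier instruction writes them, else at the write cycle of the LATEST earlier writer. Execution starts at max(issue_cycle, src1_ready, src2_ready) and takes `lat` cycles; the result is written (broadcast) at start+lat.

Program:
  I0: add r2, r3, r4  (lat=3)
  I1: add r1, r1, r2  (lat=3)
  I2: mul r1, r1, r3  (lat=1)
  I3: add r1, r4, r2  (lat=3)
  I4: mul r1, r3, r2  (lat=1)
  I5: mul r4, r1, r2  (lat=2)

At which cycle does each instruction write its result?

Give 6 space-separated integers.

Answer: 4 7 8 7 6 8

Derivation:
I0 add r2: issue@1 deps=(None,None) exec_start@1 write@4
I1 add r1: issue@2 deps=(None,0) exec_start@4 write@7
I2 mul r1: issue@3 deps=(1,None) exec_start@7 write@8
I3 add r1: issue@4 deps=(None,0) exec_start@4 write@7
I4 mul r1: issue@5 deps=(None,0) exec_start@5 write@6
I5 mul r4: issue@6 deps=(4,0) exec_start@6 write@8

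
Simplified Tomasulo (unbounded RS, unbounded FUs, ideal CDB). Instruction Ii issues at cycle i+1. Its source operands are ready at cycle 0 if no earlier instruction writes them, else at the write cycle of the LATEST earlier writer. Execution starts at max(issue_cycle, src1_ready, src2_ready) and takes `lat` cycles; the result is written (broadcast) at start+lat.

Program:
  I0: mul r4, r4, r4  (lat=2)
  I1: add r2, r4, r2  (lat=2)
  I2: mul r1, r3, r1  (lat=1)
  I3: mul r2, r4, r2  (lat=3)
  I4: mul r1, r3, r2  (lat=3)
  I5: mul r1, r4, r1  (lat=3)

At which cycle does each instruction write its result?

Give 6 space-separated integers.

I0 mul r4: issue@1 deps=(None,None) exec_start@1 write@3
I1 add r2: issue@2 deps=(0,None) exec_start@3 write@5
I2 mul r1: issue@3 deps=(None,None) exec_start@3 write@4
I3 mul r2: issue@4 deps=(0,1) exec_start@5 write@8
I4 mul r1: issue@5 deps=(None,3) exec_start@8 write@11
I5 mul r1: issue@6 deps=(0,4) exec_start@11 write@14

Answer: 3 5 4 8 11 14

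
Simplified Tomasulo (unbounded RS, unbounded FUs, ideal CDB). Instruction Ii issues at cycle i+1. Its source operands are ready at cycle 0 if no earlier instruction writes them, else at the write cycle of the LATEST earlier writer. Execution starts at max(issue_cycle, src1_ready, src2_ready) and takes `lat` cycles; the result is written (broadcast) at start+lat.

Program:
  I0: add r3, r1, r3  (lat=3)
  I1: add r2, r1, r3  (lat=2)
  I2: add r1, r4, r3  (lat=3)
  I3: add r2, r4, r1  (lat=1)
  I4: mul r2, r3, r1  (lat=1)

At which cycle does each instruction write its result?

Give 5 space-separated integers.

I0 add r3: issue@1 deps=(None,None) exec_start@1 write@4
I1 add r2: issue@2 deps=(None,0) exec_start@4 write@6
I2 add r1: issue@3 deps=(None,0) exec_start@4 write@7
I3 add r2: issue@4 deps=(None,2) exec_start@7 write@8
I4 mul r2: issue@5 deps=(0,2) exec_start@7 write@8

Answer: 4 6 7 8 8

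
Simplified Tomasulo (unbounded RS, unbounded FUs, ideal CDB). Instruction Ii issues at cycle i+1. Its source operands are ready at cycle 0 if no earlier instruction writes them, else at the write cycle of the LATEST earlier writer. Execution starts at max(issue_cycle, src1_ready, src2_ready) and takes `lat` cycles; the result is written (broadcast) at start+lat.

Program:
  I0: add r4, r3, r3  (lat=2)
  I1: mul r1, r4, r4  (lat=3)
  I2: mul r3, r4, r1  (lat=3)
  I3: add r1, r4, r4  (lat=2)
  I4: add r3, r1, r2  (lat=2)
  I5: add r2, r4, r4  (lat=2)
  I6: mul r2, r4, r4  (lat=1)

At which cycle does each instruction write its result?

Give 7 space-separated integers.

I0 add r4: issue@1 deps=(None,None) exec_start@1 write@3
I1 mul r1: issue@2 deps=(0,0) exec_start@3 write@6
I2 mul r3: issue@3 deps=(0,1) exec_start@6 write@9
I3 add r1: issue@4 deps=(0,0) exec_start@4 write@6
I4 add r3: issue@5 deps=(3,None) exec_start@6 write@8
I5 add r2: issue@6 deps=(0,0) exec_start@6 write@8
I6 mul r2: issue@7 deps=(0,0) exec_start@7 write@8

Answer: 3 6 9 6 8 8 8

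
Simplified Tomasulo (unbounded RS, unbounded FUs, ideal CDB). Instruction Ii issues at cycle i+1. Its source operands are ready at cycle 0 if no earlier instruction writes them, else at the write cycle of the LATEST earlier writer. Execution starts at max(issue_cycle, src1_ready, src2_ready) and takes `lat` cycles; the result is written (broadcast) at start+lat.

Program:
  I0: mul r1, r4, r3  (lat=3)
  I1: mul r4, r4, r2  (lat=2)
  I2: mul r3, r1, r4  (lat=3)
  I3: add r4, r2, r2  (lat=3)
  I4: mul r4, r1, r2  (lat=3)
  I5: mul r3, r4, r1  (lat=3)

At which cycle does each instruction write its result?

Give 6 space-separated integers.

I0 mul r1: issue@1 deps=(None,None) exec_start@1 write@4
I1 mul r4: issue@2 deps=(None,None) exec_start@2 write@4
I2 mul r3: issue@3 deps=(0,1) exec_start@4 write@7
I3 add r4: issue@4 deps=(None,None) exec_start@4 write@7
I4 mul r4: issue@5 deps=(0,None) exec_start@5 write@8
I5 mul r3: issue@6 deps=(4,0) exec_start@8 write@11

Answer: 4 4 7 7 8 11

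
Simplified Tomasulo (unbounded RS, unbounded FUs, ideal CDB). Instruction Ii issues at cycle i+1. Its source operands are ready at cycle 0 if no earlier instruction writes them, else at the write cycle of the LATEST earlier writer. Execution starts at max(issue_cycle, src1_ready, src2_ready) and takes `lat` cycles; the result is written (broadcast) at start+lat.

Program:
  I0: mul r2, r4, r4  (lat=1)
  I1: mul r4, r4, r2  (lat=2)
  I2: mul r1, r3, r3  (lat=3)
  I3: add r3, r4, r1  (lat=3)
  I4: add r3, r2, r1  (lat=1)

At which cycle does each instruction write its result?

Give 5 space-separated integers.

Answer: 2 4 6 9 7

Derivation:
I0 mul r2: issue@1 deps=(None,None) exec_start@1 write@2
I1 mul r4: issue@2 deps=(None,0) exec_start@2 write@4
I2 mul r1: issue@3 deps=(None,None) exec_start@3 write@6
I3 add r3: issue@4 deps=(1,2) exec_start@6 write@9
I4 add r3: issue@5 deps=(0,2) exec_start@6 write@7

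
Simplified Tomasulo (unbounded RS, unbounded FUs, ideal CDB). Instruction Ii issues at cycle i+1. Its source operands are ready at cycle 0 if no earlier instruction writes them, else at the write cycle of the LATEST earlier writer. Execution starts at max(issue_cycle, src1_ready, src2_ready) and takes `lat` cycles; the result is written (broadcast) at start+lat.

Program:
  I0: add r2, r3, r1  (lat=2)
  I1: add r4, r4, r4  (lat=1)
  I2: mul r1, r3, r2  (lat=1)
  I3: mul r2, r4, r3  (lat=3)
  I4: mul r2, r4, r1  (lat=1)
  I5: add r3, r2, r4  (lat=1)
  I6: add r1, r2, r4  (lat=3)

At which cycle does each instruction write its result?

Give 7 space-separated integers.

I0 add r2: issue@1 deps=(None,None) exec_start@1 write@3
I1 add r4: issue@2 deps=(None,None) exec_start@2 write@3
I2 mul r1: issue@3 deps=(None,0) exec_start@3 write@4
I3 mul r2: issue@4 deps=(1,None) exec_start@4 write@7
I4 mul r2: issue@5 deps=(1,2) exec_start@5 write@6
I5 add r3: issue@6 deps=(4,1) exec_start@6 write@7
I6 add r1: issue@7 deps=(4,1) exec_start@7 write@10

Answer: 3 3 4 7 6 7 10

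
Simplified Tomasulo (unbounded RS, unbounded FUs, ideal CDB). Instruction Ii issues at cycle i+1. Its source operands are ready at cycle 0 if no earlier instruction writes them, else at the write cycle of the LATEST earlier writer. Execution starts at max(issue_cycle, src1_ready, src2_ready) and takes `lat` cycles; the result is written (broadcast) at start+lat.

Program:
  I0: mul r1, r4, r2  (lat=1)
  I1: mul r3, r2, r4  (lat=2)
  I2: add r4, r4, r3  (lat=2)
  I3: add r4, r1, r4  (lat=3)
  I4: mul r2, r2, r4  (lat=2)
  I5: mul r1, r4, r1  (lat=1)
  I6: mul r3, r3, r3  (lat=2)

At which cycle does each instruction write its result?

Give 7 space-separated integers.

Answer: 2 4 6 9 11 10 9

Derivation:
I0 mul r1: issue@1 deps=(None,None) exec_start@1 write@2
I1 mul r3: issue@2 deps=(None,None) exec_start@2 write@4
I2 add r4: issue@3 deps=(None,1) exec_start@4 write@6
I3 add r4: issue@4 deps=(0,2) exec_start@6 write@9
I4 mul r2: issue@5 deps=(None,3) exec_start@9 write@11
I5 mul r1: issue@6 deps=(3,0) exec_start@9 write@10
I6 mul r3: issue@7 deps=(1,1) exec_start@7 write@9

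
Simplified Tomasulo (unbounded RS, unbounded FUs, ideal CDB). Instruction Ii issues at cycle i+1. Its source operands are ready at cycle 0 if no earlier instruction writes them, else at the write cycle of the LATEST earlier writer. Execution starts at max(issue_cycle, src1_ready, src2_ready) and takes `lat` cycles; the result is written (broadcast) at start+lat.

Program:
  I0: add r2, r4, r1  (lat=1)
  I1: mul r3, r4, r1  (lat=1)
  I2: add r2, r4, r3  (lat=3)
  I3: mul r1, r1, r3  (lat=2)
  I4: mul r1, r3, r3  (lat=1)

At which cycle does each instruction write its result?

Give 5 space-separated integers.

I0 add r2: issue@1 deps=(None,None) exec_start@1 write@2
I1 mul r3: issue@2 deps=(None,None) exec_start@2 write@3
I2 add r2: issue@3 deps=(None,1) exec_start@3 write@6
I3 mul r1: issue@4 deps=(None,1) exec_start@4 write@6
I4 mul r1: issue@5 deps=(1,1) exec_start@5 write@6

Answer: 2 3 6 6 6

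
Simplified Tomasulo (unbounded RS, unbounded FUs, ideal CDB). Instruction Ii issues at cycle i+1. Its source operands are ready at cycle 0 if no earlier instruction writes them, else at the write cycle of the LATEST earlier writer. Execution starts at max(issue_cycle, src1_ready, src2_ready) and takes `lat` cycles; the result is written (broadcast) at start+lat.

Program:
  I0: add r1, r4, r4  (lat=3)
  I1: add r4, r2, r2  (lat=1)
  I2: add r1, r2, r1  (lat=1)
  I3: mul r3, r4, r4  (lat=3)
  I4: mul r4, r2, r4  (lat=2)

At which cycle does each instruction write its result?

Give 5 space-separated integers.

I0 add r1: issue@1 deps=(None,None) exec_start@1 write@4
I1 add r4: issue@2 deps=(None,None) exec_start@2 write@3
I2 add r1: issue@3 deps=(None,0) exec_start@4 write@5
I3 mul r3: issue@4 deps=(1,1) exec_start@4 write@7
I4 mul r4: issue@5 deps=(None,1) exec_start@5 write@7

Answer: 4 3 5 7 7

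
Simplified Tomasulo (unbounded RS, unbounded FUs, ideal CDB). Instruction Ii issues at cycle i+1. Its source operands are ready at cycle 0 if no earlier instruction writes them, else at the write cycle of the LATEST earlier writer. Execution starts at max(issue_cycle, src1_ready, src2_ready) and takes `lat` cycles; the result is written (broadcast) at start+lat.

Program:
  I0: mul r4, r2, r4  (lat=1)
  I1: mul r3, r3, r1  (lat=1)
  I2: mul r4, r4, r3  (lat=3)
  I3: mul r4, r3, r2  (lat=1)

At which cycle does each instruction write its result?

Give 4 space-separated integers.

I0 mul r4: issue@1 deps=(None,None) exec_start@1 write@2
I1 mul r3: issue@2 deps=(None,None) exec_start@2 write@3
I2 mul r4: issue@3 deps=(0,1) exec_start@3 write@6
I3 mul r4: issue@4 deps=(1,None) exec_start@4 write@5

Answer: 2 3 6 5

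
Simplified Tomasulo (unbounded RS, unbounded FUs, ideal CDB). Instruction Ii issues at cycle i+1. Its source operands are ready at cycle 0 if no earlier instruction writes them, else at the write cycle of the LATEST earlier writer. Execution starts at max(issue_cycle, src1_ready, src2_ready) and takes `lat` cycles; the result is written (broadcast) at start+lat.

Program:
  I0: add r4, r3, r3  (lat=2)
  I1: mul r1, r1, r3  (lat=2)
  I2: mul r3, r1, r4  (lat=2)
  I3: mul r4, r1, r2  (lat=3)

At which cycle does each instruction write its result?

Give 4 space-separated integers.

Answer: 3 4 6 7

Derivation:
I0 add r4: issue@1 deps=(None,None) exec_start@1 write@3
I1 mul r1: issue@2 deps=(None,None) exec_start@2 write@4
I2 mul r3: issue@3 deps=(1,0) exec_start@4 write@6
I3 mul r4: issue@4 deps=(1,None) exec_start@4 write@7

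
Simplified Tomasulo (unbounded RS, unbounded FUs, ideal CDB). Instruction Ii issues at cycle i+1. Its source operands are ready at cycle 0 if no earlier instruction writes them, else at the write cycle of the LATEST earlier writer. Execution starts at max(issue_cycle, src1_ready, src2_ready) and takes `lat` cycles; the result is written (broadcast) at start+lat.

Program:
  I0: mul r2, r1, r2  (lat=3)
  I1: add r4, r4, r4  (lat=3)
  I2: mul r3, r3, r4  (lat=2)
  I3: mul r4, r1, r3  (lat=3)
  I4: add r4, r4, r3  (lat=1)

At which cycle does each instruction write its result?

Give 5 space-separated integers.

Answer: 4 5 7 10 11

Derivation:
I0 mul r2: issue@1 deps=(None,None) exec_start@1 write@4
I1 add r4: issue@2 deps=(None,None) exec_start@2 write@5
I2 mul r3: issue@3 deps=(None,1) exec_start@5 write@7
I3 mul r4: issue@4 deps=(None,2) exec_start@7 write@10
I4 add r4: issue@5 deps=(3,2) exec_start@10 write@11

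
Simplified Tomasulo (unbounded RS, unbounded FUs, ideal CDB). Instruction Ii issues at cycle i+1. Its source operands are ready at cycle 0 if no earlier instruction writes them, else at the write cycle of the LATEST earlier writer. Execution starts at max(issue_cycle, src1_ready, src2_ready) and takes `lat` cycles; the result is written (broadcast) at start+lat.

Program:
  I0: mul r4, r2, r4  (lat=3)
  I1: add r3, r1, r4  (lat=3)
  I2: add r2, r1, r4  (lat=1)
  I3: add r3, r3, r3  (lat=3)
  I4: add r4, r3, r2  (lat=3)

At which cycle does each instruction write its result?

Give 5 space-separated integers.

I0 mul r4: issue@1 deps=(None,None) exec_start@1 write@4
I1 add r3: issue@2 deps=(None,0) exec_start@4 write@7
I2 add r2: issue@3 deps=(None,0) exec_start@4 write@5
I3 add r3: issue@4 deps=(1,1) exec_start@7 write@10
I4 add r4: issue@5 deps=(3,2) exec_start@10 write@13

Answer: 4 7 5 10 13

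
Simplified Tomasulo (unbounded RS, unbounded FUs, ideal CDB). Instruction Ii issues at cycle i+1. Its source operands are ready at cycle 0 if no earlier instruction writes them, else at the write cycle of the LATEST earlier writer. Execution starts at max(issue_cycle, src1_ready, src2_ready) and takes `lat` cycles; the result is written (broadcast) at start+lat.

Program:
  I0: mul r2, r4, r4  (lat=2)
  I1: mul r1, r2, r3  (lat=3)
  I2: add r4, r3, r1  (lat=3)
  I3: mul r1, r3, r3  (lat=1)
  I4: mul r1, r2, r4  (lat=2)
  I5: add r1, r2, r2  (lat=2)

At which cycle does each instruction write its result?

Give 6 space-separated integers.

Answer: 3 6 9 5 11 8

Derivation:
I0 mul r2: issue@1 deps=(None,None) exec_start@1 write@3
I1 mul r1: issue@2 deps=(0,None) exec_start@3 write@6
I2 add r4: issue@3 deps=(None,1) exec_start@6 write@9
I3 mul r1: issue@4 deps=(None,None) exec_start@4 write@5
I4 mul r1: issue@5 deps=(0,2) exec_start@9 write@11
I5 add r1: issue@6 deps=(0,0) exec_start@6 write@8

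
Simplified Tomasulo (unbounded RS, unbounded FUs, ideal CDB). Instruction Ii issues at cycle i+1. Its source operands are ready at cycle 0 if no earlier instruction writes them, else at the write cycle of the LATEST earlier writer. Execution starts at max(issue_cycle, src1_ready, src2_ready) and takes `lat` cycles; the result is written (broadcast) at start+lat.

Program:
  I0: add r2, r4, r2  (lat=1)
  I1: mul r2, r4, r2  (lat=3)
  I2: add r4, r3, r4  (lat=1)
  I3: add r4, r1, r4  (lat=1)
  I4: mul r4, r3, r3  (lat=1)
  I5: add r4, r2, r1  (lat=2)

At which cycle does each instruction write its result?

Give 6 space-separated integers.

I0 add r2: issue@1 deps=(None,None) exec_start@1 write@2
I1 mul r2: issue@2 deps=(None,0) exec_start@2 write@5
I2 add r4: issue@3 deps=(None,None) exec_start@3 write@4
I3 add r4: issue@4 deps=(None,2) exec_start@4 write@5
I4 mul r4: issue@5 deps=(None,None) exec_start@5 write@6
I5 add r4: issue@6 deps=(1,None) exec_start@6 write@8

Answer: 2 5 4 5 6 8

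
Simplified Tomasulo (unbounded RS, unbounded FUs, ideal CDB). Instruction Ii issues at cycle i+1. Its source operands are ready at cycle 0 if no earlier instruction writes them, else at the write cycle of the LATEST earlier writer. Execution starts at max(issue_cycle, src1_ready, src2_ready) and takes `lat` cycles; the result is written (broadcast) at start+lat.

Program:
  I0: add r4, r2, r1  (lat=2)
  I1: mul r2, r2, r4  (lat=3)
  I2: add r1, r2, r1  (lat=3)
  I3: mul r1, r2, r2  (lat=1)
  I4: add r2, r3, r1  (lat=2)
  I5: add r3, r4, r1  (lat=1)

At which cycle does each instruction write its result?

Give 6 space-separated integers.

I0 add r4: issue@1 deps=(None,None) exec_start@1 write@3
I1 mul r2: issue@2 deps=(None,0) exec_start@3 write@6
I2 add r1: issue@3 deps=(1,None) exec_start@6 write@9
I3 mul r1: issue@4 deps=(1,1) exec_start@6 write@7
I4 add r2: issue@5 deps=(None,3) exec_start@7 write@9
I5 add r3: issue@6 deps=(0,3) exec_start@7 write@8

Answer: 3 6 9 7 9 8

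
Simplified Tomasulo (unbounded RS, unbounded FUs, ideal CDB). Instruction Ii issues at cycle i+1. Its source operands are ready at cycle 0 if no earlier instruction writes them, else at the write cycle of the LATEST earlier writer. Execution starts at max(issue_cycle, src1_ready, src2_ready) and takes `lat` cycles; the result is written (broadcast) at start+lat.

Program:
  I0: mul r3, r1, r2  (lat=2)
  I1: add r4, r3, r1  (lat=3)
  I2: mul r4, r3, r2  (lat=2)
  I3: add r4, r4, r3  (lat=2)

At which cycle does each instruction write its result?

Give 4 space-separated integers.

I0 mul r3: issue@1 deps=(None,None) exec_start@1 write@3
I1 add r4: issue@2 deps=(0,None) exec_start@3 write@6
I2 mul r4: issue@3 deps=(0,None) exec_start@3 write@5
I3 add r4: issue@4 deps=(2,0) exec_start@5 write@7

Answer: 3 6 5 7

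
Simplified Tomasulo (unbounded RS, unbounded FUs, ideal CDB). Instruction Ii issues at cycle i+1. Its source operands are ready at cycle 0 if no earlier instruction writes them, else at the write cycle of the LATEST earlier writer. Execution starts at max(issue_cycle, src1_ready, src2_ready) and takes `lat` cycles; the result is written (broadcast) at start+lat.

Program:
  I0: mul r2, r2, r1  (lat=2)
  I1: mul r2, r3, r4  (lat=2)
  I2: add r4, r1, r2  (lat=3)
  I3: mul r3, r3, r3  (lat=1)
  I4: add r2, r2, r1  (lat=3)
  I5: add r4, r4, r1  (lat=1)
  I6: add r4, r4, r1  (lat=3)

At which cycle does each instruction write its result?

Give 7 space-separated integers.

Answer: 3 4 7 5 8 8 11

Derivation:
I0 mul r2: issue@1 deps=(None,None) exec_start@1 write@3
I1 mul r2: issue@2 deps=(None,None) exec_start@2 write@4
I2 add r4: issue@3 deps=(None,1) exec_start@4 write@7
I3 mul r3: issue@4 deps=(None,None) exec_start@4 write@5
I4 add r2: issue@5 deps=(1,None) exec_start@5 write@8
I5 add r4: issue@6 deps=(2,None) exec_start@7 write@8
I6 add r4: issue@7 deps=(5,None) exec_start@8 write@11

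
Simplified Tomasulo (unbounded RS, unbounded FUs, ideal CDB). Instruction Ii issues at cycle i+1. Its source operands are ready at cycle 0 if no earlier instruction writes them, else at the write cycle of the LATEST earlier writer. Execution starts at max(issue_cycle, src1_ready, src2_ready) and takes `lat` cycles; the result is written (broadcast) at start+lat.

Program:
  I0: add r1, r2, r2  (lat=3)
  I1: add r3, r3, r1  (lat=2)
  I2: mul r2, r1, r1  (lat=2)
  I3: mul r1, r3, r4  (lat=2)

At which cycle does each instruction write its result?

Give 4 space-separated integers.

Answer: 4 6 6 8

Derivation:
I0 add r1: issue@1 deps=(None,None) exec_start@1 write@4
I1 add r3: issue@2 deps=(None,0) exec_start@4 write@6
I2 mul r2: issue@3 deps=(0,0) exec_start@4 write@6
I3 mul r1: issue@4 deps=(1,None) exec_start@6 write@8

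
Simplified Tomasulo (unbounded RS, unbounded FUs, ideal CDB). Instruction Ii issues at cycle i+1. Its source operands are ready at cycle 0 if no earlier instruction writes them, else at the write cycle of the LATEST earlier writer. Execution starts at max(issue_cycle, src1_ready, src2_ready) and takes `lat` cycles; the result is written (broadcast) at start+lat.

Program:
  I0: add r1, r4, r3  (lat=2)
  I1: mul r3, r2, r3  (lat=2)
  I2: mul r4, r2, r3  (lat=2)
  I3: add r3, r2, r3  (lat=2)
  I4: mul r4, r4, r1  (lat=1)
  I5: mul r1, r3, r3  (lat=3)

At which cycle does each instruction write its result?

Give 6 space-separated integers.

Answer: 3 4 6 6 7 9

Derivation:
I0 add r1: issue@1 deps=(None,None) exec_start@1 write@3
I1 mul r3: issue@2 deps=(None,None) exec_start@2 write@4
I2 mul r4: issue@3 deps=(None,1) exec_start@4 write@6
I3 add r3: issue@4 deps=(None,1) exec_start@4 write@6
I4 mul r4: issue@5 deps=(2,0) exec_start@6 write@7
I5 mul r1: issue@6 deps=(3,3) exec_start@6 write@9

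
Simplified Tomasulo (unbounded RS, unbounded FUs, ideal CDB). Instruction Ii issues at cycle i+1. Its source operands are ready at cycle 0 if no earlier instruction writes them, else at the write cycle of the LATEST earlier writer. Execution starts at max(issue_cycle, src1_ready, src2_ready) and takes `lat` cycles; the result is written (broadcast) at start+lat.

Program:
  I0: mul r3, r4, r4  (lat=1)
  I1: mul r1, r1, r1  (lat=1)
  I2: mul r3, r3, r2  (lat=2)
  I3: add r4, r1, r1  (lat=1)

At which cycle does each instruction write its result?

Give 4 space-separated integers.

Answer: 2 3 5 5

Derivation:
I0 mul r3: issue@1 deps=(None,None) exec_start@1 write@2
I1 mul r1: issue@2 deps=(None,None) exec_start@2 write@3
I2 mul r3: issue@3 deps=(0,None) exec_start@3 write@5
I3 add r4: issue@4 deps=(1,1) exec_start@4 write@5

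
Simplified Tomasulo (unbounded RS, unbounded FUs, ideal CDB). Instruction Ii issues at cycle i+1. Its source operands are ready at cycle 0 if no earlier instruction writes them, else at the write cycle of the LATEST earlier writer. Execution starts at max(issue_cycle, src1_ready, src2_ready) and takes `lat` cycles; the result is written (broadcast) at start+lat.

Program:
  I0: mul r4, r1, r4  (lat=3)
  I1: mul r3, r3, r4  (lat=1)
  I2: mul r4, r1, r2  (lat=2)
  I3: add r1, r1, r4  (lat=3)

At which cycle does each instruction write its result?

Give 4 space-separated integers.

I0 mul r4: issue@1 deps=(None,None) exec_start@1 write@4
I1 mul r3: issue@2 deps=(None,0) exec_start@4 write@5
I2 mul r4: issue@3 deps=(None,None) exec_start@3 write@5
I3 add r1: issue@4 deps=(None,2) exec_start@5 write@8

Answer: 4 5 5 8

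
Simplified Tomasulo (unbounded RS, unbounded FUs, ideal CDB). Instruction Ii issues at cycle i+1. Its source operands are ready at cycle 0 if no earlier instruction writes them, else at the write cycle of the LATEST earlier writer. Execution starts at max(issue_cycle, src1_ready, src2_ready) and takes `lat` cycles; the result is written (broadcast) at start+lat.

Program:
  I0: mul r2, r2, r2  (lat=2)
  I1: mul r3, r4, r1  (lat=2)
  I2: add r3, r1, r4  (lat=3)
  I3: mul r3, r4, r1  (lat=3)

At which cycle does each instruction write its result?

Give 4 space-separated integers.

Answer: 3 4 6 7

Derivation:
I0 mul r2: issue@1 deps=(None,None) exec_start@1 write@3
I1 mul r3: issue@2 deps=(None,None) exec_start@2 write@4
I2 add r3: issue@3 deps=(None,None) exec_start@3 write@6
I3 mul r3: issue@4 deps=(None,None) exec_start@4 write@7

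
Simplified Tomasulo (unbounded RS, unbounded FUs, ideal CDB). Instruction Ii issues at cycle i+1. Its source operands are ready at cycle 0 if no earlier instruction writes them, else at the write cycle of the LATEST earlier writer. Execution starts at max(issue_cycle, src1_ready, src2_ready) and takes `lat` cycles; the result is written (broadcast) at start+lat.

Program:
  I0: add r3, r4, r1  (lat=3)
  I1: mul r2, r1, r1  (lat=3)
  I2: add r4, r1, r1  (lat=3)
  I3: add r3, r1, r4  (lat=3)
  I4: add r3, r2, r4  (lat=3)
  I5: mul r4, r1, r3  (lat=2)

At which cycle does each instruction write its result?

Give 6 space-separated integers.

I0 add r3: issue@1 deps=(None,None) exec_start@1 write@4
I1 mul r2: issue@2 deps=(None,None) exec_start@2 write@5
I2 add r4: issue@3 deps=(None,None) exec_start@3 write@6
I3 add r3: issue@4 deps=(None,2) exec_start@6 write@9
I4 add r3: issue@5 deps=(1,2) exec_start@6 write@9
I5 mul r4: issue@6 deps=(None,4) exec_start@9 write@11

Answer: 4 5 6 9 9 11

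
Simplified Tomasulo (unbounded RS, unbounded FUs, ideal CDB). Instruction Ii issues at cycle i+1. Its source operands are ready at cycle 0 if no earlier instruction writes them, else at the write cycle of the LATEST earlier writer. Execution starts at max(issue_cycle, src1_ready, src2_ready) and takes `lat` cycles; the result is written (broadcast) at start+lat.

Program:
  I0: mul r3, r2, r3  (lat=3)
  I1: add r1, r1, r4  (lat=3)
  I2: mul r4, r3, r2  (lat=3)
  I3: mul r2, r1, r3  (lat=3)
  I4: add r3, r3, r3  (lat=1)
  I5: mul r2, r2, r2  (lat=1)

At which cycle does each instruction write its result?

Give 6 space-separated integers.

Answer: 4 5 7 8 6 9

Derivation:
I0 mul r3: issue@1 deps=(None,None) exec_start@1 write@4
I1 add r1: issue@2 deps=(None,None) exec_start@2 write@5
I2 mul r4: issue@3 deps=(0,None) exec_start@4 write@7
I3 mul r2: issue@4 deps=(1,0) exec_start@5 write@8
I4 add r3: issue@5 deps=(0,0) exec_start@5 write@6
I5 mul r2: issue@6 deps=(3,3) exec_start@8 write@9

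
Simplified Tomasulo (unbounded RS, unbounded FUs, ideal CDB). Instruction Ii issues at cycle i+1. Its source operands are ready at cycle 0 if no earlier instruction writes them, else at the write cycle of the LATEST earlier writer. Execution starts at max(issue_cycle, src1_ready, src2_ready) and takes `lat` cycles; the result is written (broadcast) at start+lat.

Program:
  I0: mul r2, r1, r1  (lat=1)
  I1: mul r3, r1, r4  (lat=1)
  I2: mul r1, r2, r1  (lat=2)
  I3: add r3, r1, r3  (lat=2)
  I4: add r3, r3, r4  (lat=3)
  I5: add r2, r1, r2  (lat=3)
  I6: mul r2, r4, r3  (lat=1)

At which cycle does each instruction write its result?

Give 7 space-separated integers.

Answer: 2 3 5 7 10 9 11

Derivation:
I0 mul r2: issue@1 deps=(None,None) exec_start@1 write@2
I1 mul r3: issue@2 deps=(None,None) exec_start@2 write@3
I2 mul r1: issue@3 deps=(0,None) exec_start@3 write@5
I3 add r3: issue@4 deps=(2,1) exec_start@5 write@7
I4 add r3: issue@5 deps=(3,None) exec_start@7 write@10
I5 add r2: issue@6 deps=(2,0) exec_start@6 write@9
I6 mul r2: issue@7 deps=(None,4) exec_start@10 write@11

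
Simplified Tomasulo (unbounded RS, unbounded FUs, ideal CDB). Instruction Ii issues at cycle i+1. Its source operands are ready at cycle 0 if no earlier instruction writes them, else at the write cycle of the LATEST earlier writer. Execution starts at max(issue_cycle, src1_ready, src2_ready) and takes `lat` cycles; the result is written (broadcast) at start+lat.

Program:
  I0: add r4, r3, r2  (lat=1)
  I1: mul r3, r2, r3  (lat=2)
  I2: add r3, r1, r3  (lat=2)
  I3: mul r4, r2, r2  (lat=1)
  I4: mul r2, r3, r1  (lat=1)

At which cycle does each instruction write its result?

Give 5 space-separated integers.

I0 add r4: issue@1 deps=(None,None) exec_start@1 write@2
I1 mul r3: issue@2 deps=(None,None) exec_start@2 write@4
I2 add r3: issue@3 deps=(None,1) exec_start@4 write@6
I3 mul r4: issue@4 deps=(None,None) exec_start@4 write@5
I4 mul r2: issue@5 deps=(2,None) exec_start@6 write@7

Answer: 2 4 6 5 7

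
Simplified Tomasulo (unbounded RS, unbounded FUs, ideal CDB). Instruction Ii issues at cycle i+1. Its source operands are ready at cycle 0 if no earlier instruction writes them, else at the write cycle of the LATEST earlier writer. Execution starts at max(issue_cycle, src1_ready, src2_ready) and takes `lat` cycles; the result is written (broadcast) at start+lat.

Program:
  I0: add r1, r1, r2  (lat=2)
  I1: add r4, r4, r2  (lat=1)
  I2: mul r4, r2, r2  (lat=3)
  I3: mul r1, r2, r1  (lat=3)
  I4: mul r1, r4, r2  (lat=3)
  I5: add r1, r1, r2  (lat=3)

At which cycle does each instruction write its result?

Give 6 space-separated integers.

Answer: 3 3 6 7 9 12

Derivation:
I0 add r1: issue@1 deps=(None,None) exec_start@1 write@3
I1 add r4: issue@2 deps=(None,None) exec_start@2 write@3
I2 mul r4: issue@3 deps=(None,None) exec_start@3 write@6
I3 mul r1: issue@4 deps=(None,0) exec_start@4 write@7
I4 mul r1: issue@5 deps=(2,None) exec_start@6 write@9
I5 add r1: issue@6 deps=(4,None) exec_start@9 write@12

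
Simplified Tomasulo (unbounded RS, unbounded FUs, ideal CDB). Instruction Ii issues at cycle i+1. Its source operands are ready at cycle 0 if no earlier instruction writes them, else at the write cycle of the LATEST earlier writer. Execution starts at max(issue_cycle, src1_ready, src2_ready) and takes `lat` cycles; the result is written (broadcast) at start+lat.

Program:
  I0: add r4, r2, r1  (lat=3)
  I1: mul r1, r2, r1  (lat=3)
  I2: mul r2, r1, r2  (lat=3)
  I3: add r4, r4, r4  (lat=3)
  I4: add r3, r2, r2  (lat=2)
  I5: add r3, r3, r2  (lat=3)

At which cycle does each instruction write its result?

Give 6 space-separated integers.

Answer: 4 5 8 7 10 13

Derivation:
I0 add r4: issue@1 deps=(None,None) exec_start@1 write@4
I1 mul r1: issue@2 deps=(None,None) exec_start@2 write@5
I2 mul r2: issue@3 deps=(1,None) exec_start@5 write@8
I3 add r4: issue@4 deps=(0,0) exec_start@4 write@7
I4 add r3: issue@5 deps=(2,2) exec_start@8 write@10
I5 add r3: issue@6 deps=(4,2) exec_start@10 write@13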